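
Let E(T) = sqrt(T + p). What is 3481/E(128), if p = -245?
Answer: -3481*I*sqrt(13)/39 ≈ -321.82*I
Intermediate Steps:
E(T) = sqrt(-245 + T) (E(T) = sqrt(T - 245) = sqrt(-245 + T))
3481/E(128) = 3481/(sqrt(-245 + 128)) = 3481/(sqrt(-117)) = 3481/((3*I*sqrt(13))) = 3481*(-I*sqrt(13)/39) = -3481*I*sqrt(13)/39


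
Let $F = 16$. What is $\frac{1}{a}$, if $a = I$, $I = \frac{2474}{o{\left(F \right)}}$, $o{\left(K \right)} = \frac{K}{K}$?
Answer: $\frac{1}{2474} \approx 0.0004042$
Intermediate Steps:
$o{\left(K \right)} = 1$
$I = 2474$ ($I = \frac{2474}{1} = 2474 \cdot 1 = 2474$)
$a = 2474$
$\frac{1}{a} = \frac{1}{2474}$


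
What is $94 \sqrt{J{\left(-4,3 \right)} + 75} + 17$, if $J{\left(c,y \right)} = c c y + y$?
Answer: $17 + 282 \sqrt{14} \approx 1072.1$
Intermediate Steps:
$J{\left(c,y \right)} = y + y c^{2}$ ($J{\left(c,y \right)} = c^{2} y + y = y c^{2} + y = y + y c^{2}$)
$94 \sqrt{J{\left(-4,3 \right)} + 75} + 17 = 94 \sqrt{3 \left(1 + \left(-4\right)^{2}\right) + 75} + 17 = 94 \sqrt{3 \left(1 + 16\right) + 75} + 17 = 94 \sqrt{3 \cdot 17 + 75} + 17 = 94 \sqrt{51 + 75} + 17 = 94 \sqrt{126} + 17 = 94 \cdot 3 \sqrt{14} + 17 = 282 \sqrt{14} + 17 = 17 + 282 \sqrt{14}$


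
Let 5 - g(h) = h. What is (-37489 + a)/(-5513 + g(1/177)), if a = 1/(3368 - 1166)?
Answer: 4870495843/715589078 ≈ 6.8063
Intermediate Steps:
a = 1/2202 ≈ 0.00045413
g(h) = 5 - h
(-37489 + a)/(-5513 + g(1/177)) = (-37489 + 1/2202)/(-5513 + (5 - 1/177)) = -82550777/(2202*(-5513 + (5 - 1*1/177))) = -82550777/(2202*(-5513 + (5 - 1/177))) = -82550777/(2202*(-5513 + 884/177)) = -82550777/(2202*(-974917/177)) = -82550777/2202*(-177/974917) = 4870495843/715589078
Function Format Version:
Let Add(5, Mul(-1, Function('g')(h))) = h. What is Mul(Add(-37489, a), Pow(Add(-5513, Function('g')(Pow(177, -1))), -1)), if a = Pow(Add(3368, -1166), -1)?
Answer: Rational(4870495843, 715589078) ≈ 6.8063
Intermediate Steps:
a = Rational(1, 2202) (a = Pow(2202, -1) = Rational(1, 2202) ≈ 0.00045413)
Function('g')(h) = Add(5, Mul(-1, h))
Mul(Add(-37489, a), Pow(Add(-5513, Function('g')(Pow(177, -1))), -1)) = Mul(Add(-37489, Rational(1, 2202)), Pow(Add(-5513, Add(5, Mul(-1, Pow(177, -1)))), -1)) = Mul(Rational(-82550777, 2202), Pow(Add(-5513, Add(5, Mul(-1, Rational(1, 177)))), -1)) = Mul(Rational(-82550777, 2202), Pow(Add(-5513, Add(5, Rational(-1, 177))), -1)) = Mul(Rational(-82550777, 2202), Pow(Add(-5513, Rational(884, 177)), -1)) = Mul(Rational(-82550777, 2202), Pow(Rational(-974917, 177), -1)) = Mul(Rational(-82550777, 2202), Rational(-177, 974917)) = Rational(4870495843, 715589078)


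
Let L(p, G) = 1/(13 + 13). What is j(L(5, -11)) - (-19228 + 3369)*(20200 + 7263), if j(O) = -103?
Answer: 435535614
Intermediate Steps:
L(p, G) = 1/26
j(L(5, -11)) - (-19228 + 3369)*(20200 + 7263) = -103 - (-19228 + 3369)*(20200 + 7263) = -103 - (-15859)*27463 = -103 - 1*(-435535717) = -103 + 435535717 = 435535614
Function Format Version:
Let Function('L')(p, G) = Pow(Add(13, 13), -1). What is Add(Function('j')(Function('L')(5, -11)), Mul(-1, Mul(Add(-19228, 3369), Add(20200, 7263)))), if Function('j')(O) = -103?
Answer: 435535614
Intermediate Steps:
Function('L')(p, G) = Rational(1, 26) (Function('L')(p, G) = Pow(26, -1) = Rational(1, 26))
Add(Function('j')(Function('L')(5, -11)), Mul(-1, Mul(Add(-19228, 3369), Add(20200, 7263)))) = Add(-103, Mul(-1, Mul(Add(-19228, 3369), Add(20200, 7263)))) = Add(-103, Mul(-1, Mul(-15859, 27463))) = Add(-103, Mul(-1, -435535717)) = Add(-103, 435535717) = 435535614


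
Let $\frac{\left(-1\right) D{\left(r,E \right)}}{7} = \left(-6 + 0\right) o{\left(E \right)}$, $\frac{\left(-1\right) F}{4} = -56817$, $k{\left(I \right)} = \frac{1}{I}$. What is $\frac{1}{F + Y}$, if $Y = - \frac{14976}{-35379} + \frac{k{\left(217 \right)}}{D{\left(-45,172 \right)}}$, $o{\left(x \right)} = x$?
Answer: $\frac{6162267048}{1400488715968507} \approx 4.4001 \cdot 10^{-6}$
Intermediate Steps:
$F = 227268$ ($F = \left(-4\right) \left(-56817\right) = 227268$)
$D{\left(r,E \right)} = 42 E$ ($D{\left(r,E \right)} = - 7 \left(-6 + 0\right) E = - 7 \left(- 6 E\right) = 42 E$)
$Y = \frac{2608503643}{6162267048}$ ($Y = - \frac{14976}{-35379} + \frac{1}{217 \cdot 42 \cdot 172} = \left(-14976\right) \left(- \frac{1}{35379}\right) + \frac{1}{217 \cdot 7224} = \frac{1664}{3931} + \frac{1}{217} \cdot \frac{1}{7224} = \frac{1664}{3931} + \frac{1}{1567608} = \frac{2608503643}{6162267048} \approx 0.4233$)
$\frac{1}{F + Y} = \frac{1}{227268 + \frac{2608503643}{6162267048}} = \frac{1}{\frac{1400488715968507}{6162267048}} = \frac{6162267048}{1400488715968507}$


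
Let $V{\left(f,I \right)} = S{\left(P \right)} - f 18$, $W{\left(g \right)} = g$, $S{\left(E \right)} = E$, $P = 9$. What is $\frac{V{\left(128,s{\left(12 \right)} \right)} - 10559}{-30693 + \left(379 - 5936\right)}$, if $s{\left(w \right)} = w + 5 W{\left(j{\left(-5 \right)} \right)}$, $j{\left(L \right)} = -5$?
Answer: $\frac{6427}{18125} \approx 0.35459$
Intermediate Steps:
$s{\left(w \right)} = -25 + w$ ($s{\left(w \right)} = w + 5 \left(-5\right) = w - 25 = -25 + w$)
$V{\left(f,I \right)} = 9 - 18 f$ ($V{\left(f,I \right)} = 9 - f 18 = 9 - 18 f$)
$\frac{V{\left(128,s{\left(12 \right)} \right)} - 10559}{-30693 + \left(379 - 5936\right)} = \frac{\left(9 - 2304\right) - 10559}{-30693 + \left(379 - 5936\right)} = \frac{\left(9 - 2304\right) - 10559}{-30693 - 5557} = \frac{-2295 - 10559}{-36250} = \left(-12854\right) \left(- \frac{1}{36250}\right) = \frac{6427}{18125}$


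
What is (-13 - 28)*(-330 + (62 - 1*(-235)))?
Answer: 1353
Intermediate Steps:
(-13 - 28)*(-330 + (62 - 1*(-235))) = -41*(-330 + (62 + 235)) = -41*(-330 + 297) = -41*(-33) = 1353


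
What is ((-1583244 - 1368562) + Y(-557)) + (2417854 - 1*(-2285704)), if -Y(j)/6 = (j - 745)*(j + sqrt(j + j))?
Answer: -2599532 + 7812*I*sqrt(1114) ≈ -2.5995e+6 + 2.6074e+5*I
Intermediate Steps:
Y(j) = -6*(-745 + j)*(j + sqrt(2)*sqrt(j)) (Y(j) = -6*(j - 745)*(j + sqrt(j + j)) = -6*(-745 + j)*(j + sqrt(2*j)) = -6*(-745 + j)*(j + sqrt(2)*sqrt(j)))
((-1583244 - 1368562) + Y(-557)) + (2417854 - 1*(-2285704)) = ((-1583244 - 1368562) + (-6*(-557)**2 + 4470*(-557) - 6*sqrt(2)*(-557)**(3/2) + 4470*sqrt(2)*sqrt(-557))) + (2417854 - 1*(-2285704)) = (-2951806 + (-6*310249 - 2489790 - 6*sqrt(2)*(-557*I*sqrt(557)) + 4470*sqrt(2)*(I*sqrt(557)))) + (2417854 + 2285704) = (-2951806 + (-1861494 - 2489790 + 3342*I*sqrt(1114) + 4470*I*sqrt(1114))) + 4703558 = (-2951806 + (-4351284 + 7812*I*sqrt(1114))) + 4703558 = (-7303090 + 7812*I*sqrt(1114)) + 4703558 = -2599532 + 7812*I*sqrt(1114)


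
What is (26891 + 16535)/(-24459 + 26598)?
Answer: 43426/2139 ≈ 20.302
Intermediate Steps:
(26891 + 16535)/(-24459 + 26598) = 43426/2139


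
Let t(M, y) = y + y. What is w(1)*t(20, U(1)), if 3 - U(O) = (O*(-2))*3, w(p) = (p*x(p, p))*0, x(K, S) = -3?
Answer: 0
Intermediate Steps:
w(p) = 0 (w(p) = (p*(-3))*0 = -3*p*0 = 0)
U(O) = 3 + 6*O (U(O) = 3 - O*(-2)*3 = 3 - (-2*O)*3 = 3 - (-6)*O = 3 + 6*O)
t(M, y) = 2*y
w(1)*t(20, U(1)) = 0*(2*(3 + 6*1)) = 0*(2*(3 + 6)) = 0*(2*9) = 0*18 = 0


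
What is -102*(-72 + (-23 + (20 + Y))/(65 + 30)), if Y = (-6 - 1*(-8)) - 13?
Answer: 699108/95 ≈ 7359.0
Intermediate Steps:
Y = -11 (Y = (-6 + 8) - 13 = 2 - 13 = -11)
-102*(-72 + (-23 + (20 + Y))/(65 + 30)) = -102*(-72 + (-23 + (20 - 11))/(65 + 30)) = -102*(-72 + (-23 + 9)/95) = -102*(-72 - 14*1/95) = -102*(-72 - 14/95) = -102*(-6854/95) = 699108/95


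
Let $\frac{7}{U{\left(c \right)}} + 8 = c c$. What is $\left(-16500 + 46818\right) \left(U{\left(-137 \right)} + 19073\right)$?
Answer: $\frac{10848646282080}{18761} \approx 5.7825 \cdot 10^{8}$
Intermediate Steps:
$U{\left(c \right)} = \frac{7}{-8 + c^{2}}$ ($U{\left(c \right)} = \frac{7}{-8 + c c} = \frac{7}{-8 + c^{2}}$)
$\left(-16500 + 46818\right) \left(U{\left(-137 \right)} + 19073\right) = \left(-16500 + 46818\right) \left(\frac{7}{-8 + \left(-137\right)^{2}} + 19073\right) = 30318 \left(\frac{7}{-8 + 18769} + 19073\right) = 30318 \left(\frac{7}{18761} + 19073\right) = 30318 \cdot \frac{357828560}{18761} = \frac{10848646282080}{18761}$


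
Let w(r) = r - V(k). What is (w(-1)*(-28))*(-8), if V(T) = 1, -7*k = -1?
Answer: -448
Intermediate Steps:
k = 1/7 (k = -1/7*(-1) = 1/7 ≈ 0.14286)
w(r) = -1 + r (w(r) = r - 1*1 = r - 1 = -1 + r)
(w(-1)*(-28))*(-8) = ((-1 - 1)*(-28))*(-8) = -2*(-28)*(-8) = 56*(-8) = -448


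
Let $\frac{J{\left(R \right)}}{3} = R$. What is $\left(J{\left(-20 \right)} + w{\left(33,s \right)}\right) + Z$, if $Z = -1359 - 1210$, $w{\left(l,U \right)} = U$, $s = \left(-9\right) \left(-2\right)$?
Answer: $-2611$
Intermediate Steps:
$s = 18$
$J{\left(R \right)} = 3 R$
$Z = -2569$ ($Z = -1359 - 1210 = -2569$)
$\left(J{\left(-20 \right)} + w{\left(33,s \right)}\right) + Z = \left(3 \left(-20\right) + 18\right) - 2569 = \left(-60 + 18\right) - 2569 = -42 - 2569 = -2611$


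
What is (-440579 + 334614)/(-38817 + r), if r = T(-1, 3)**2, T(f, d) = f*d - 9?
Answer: 105965/38673 ≈ 2.7400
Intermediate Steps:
T(f, d) = -9 + d*f (T(f, d) = d*f - 9 = -9 + d*f)
r = 144 (r = (-9 + 3*(-1))**2 = (-9 - 3)**2 = (-12)**2 = 144)
(-440579 + 334614)/(-38817 + r) = (-440579 + 334614)/(-38817 + 144) = -105965/(-38673) = -105965*(-1/38673) = 105965/38673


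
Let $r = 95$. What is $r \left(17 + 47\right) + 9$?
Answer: $6089$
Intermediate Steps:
$r \left(17 + 47\right) + 9 = 95 \left(17 + 47\right) + 9 = 95 \cdot 64 + 9 = 6080 + 9 = 6089$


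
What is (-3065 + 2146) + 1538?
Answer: 619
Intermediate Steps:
(-3065 + 2146) + 1538 = -919 + 1538 = 619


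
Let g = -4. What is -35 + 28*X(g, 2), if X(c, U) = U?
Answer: 21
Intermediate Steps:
-35 + 28*X(g, 2) = -35 + 28*2 = -35 + 56 = 21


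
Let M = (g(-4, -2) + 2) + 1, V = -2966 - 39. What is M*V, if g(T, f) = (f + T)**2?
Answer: -117195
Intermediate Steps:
g(T, f) = (T + f)**2
V = -3005
M = 39 (M = ((-4 - 2)**2 + 2) + 1 = ((-6)**2 + 2) + 1 = (36 + 2) + 1 = 38 + 1 = 39)
M*V = 39*(-3005) = -117195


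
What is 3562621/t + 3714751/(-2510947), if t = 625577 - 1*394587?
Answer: 8087482178597/580003647530 ≈ 13.944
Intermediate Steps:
t = 230990 (t = 625577 - 394587 = 230990)
3562621/t + 3714751/(-2510947) = 3562621/230990 + 3714751/(-2510947) = 3562621*(1/230990) + 3714751*(-1/2510947) = 3562621/230990 - 3714751/2510947 = 8087482178597/580003647530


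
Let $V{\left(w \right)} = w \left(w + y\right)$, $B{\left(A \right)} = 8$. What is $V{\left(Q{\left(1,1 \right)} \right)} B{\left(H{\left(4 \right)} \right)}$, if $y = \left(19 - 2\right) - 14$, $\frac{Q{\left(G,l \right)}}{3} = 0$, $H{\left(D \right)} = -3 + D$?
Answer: $0$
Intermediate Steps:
$Q{\left(G,l \right)} = 0$ ($Q{\left(G,l \right)} = 3 \cdot 0 = 0$)
$y = 3$ ($y = 17 - 14 = 3$)
$V{\left(w \right)} = w \left(3 + w\right)$ ($V{\left(w \right)} = w \left(w + 3\right) = w \left(3 + w\right)$)
$V{\left(Q{\left(1,1 \right)} \right)} B{\left(H{\left(4 \right)} \right)} = 0 \left(3 + 0\right) 8 = 0 \cdot 3 \cdot 8 = 0 \cdot 8 = 0$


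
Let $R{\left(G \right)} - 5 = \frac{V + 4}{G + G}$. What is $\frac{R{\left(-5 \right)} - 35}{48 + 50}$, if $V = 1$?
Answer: $- \frac{61}{196} \approx -0.31122$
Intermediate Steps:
$R{\left(G \right)} = 5 + \frac{5}{2 G}$ ($R{\left(G \right)} = 5 + \frac{1 + 4}{G + G} = 5 + \frac{5}{2 G}$)
$\frac{R{\left(-5 \right)} - 35}{48 + 50} = \frac{\left(5 + \frac{5}{2 \left(-5\right)}\right) - 35}{48 + 50} = \frac{\left(5 + \frac{5}{2} \left(- \frac{1}{5}\right)\right) - 35}{98} = \frac{\left(5 - \frac{1}{2}\right) - 35}{98} = \frac{\frac{9}{2} - 35}{98} = \frac{1}{98} \left(- \frac{61}{2}\right) = - \frac{61}{196}$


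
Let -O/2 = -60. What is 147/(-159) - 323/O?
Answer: -22999/6360 ≈ -3.6162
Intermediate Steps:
O = 120 (O = -2*(-60) = 120)
147/(-159) - 323/O = 147/(-159) - 323/120 = 147*(-1/159) - 323*1/120 = -49/53 - 323/120 = -22999/6360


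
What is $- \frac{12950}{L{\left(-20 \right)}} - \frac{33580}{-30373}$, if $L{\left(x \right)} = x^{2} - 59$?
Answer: $- \frac{381879570}{10357193} \approx -36.871$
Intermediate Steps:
$L{\left(x \right)} = -59 + x^{2}$
$- \frac{12950}{L{\left(-20 \right)}} - \frac{33580}{-30373} = - \frac{12950}{-59 + \left(-20\right)^{2}} - \frac{33580}{-30373} = - \frac{12950}{-59 + 400} - - \frac{33580}{30373} = - \frac{12950}{341} + \frac{33580}{30373} = - \frac{381879570}{10357193}$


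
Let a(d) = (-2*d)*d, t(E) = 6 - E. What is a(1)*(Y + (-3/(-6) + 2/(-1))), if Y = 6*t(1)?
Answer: -57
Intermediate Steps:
Y = 30 (Y = 6*(6 - 1*1) = 6*(6 - 1) = 6*5 = 30)
a(d) = -2*d²
a(1)*(Y + (-3/(-6) + 2/(-1))) = (-2*1²)*(30 + (-3/(-6) + 2/(-1))) = (-2*1)*(30 + (-3*(-⅙) + 2*(-1))) = -2*(30 + (½ - 2)) = -2*(30 - 3/2) = -2*57/2 = -57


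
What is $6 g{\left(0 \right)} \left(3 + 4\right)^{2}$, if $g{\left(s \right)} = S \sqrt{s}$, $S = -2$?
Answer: $0$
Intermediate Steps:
$g{\left(s \right)} = - 2 \sqrt{s}$
$6 g{\left(0 \right)} \left(3 + 4\right)^{2} = 6 \left(- 2 \sqrt{0}\right) \left(3 + 4\right)^{2} = 6 \left(\left(-2\right) 0\right) 7^{2} = 6 \cdot 0 \cdot 49 = 0 \cdot 49 = 0$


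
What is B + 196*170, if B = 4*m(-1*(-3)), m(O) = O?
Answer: 33332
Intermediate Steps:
B = 12 (B = 4*(-1*(-3)) = 4*3 = 12)
B + 196*170 = 12 + 196*170 = 12 + 33320 = 33332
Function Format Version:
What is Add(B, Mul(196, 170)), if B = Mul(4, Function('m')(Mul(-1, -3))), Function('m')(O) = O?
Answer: 33332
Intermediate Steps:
B = 12 (B = Mul(4, Mul(-1, -3)) = Mul(4, 3) = 12)
Add(B, Mul(196, 170)) = Add(12, Mul(196, 170)) = Add(12, 33320) = 33332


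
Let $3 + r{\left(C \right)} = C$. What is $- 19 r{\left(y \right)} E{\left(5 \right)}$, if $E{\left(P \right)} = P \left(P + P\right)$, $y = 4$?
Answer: $-950$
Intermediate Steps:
$r{\left(C \right)} = -3 + C$
$E{\left(P \right)} = 2 P^{2}$ ($E{\left(P \right)} = P 2 P = 2 P^{2}$)
$- 19 r{\left(y \right)} E{\left(5 \right)} = - 19 \left(-3 + 4\right) 2 \cdot 5^{2} = \left(-19\right) 1 \cdot 2 \cdot 25 = \left(-19\right) 50 = -950$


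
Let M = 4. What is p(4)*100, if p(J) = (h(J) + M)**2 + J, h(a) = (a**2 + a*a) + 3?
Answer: 152500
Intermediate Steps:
h(a) = 3 + 2*a**2 (h(a) = (a**2 + a**2) + 3 = 2*a**2 + 3 = 3 + 2*a**2)
p(J) = J + (7 + 2*J**2)**2 (p(J) = ((3 + 2*J**2) + 4)**2 + J = (7 + 2*J**2)**2 + J = J + (7 + 2*J**2)**2)
p(4)*100 = (4 + (7 + 2*4**2)**2)*100 = (4 + (7 + 2*16)**2)*100 = (4 + (7 + 32)**2)*100 = (4 + 39**2)*100 = (4 + 1521)*100 = 1525*100 = 152500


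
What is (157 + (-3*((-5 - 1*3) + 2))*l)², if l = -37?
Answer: 259081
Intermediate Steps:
(157 + (-3*((-5 - 1*3) + 2))*l)² = (157 - 3*((-5 - 1*3) + 2)*(-37))² = (157 - 3*((-5 - 3) + 2)*(-37))² = (157 - 3*(-8 + 2)*(-37))² = (157 - 3*(-6)*(-37))² = (157 + 18*(-37))² = (157 - 666)² = (-509)² = 259081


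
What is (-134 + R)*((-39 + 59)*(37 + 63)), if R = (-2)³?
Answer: -284000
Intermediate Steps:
R = -8
(-134 + R)*((-39 + 59)*(37 + 63)) = (-134 - 8)*((-39 + 59)*(37 + 63)) = -2840*100 = -142*2000 = -284000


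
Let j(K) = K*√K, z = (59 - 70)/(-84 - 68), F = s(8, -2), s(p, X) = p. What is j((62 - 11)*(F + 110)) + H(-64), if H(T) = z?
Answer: 11/152 + 6018*√6018 ≈ 4.6685e+5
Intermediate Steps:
F = 8
z = 11/152 (z = -11/(-152) = -11*(-1/152) = 11/152 ≈ 0.072368)
H(T) = 11/152
j(K) = K^(3/2)
j((62 - 11)*(F + 110)) + H(-64) = ((62 - 11)*(8 + 110))^(3/2) + 11/152 = (51*118)^(3/2) + 11/152 = 6018^(3/2) + 11/152 = 6018*√6018 + 11/152 = 11/152 + 6018*√6018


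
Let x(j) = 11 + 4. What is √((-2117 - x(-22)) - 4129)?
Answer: I*√6261 ≈ 79.126*I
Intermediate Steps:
x(j) = 15
√((-2117 - x(-22)) - 4129) = √((-2117 - 1*15) - 4129) = √((-2117 - 15) - 4129) = √(-2132 - 4129) = √(-6261) = I*√6261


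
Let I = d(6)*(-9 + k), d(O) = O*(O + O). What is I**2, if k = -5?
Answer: 1016064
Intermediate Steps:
d(O) = 2*O**2 (d(O) = O*(2*O) = 2*O**2)
I = -1008 (I = (2*6**2)*(-9 - 5) = (2*36)*(-14) = 72*(-14) = -1008)
I**2 = (-1008)**2 = 1016064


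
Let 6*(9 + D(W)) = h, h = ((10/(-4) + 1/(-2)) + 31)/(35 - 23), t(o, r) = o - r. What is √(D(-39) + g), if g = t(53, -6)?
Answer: √1814/6 ≈ 7.0985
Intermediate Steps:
g = 59 (g = 53 - 1*(-6) = 53 + 6 = 59)
h = 7/3 (h = ((10*(-¼) + 1*(-½)) + 31)/12 = ((-5/2 - ½) + 31)*(1/12) = (-3 + 31)*(1/12) = 28*(1/12) = 7/3 ≈ 2.3333)
D(W) = -155/18 (D(W) = -9 + (⅙)*(7/3) = -9 + 7/18 = -155/18)
√(D(-39) + g) = √(-155/18 + 59) = √(907/18) = √1814/6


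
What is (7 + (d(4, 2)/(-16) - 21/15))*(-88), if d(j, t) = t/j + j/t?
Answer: -9581/20 ≈ -479.05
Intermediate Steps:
d(j, t) = j/t + t/j
(7 + (d(4, 2)/(-16) - 21/15))*(-88) = (7 + ((4/2 + 2/4)/(-16) - 21/15))*(-88) = (7 + ((4*(½) + 2*(¼))*(-1/16) - 21*1/15))*(-88) = (7 + ((2 + ½)*(-1/16) - 7/5))*(-88) = (7 + ((5/2)*(-1/16) - 7/5))*(-88) = (7 + (-5/32 - 7/5))*(-88) = (7 - 249/160)*(-88) = (871/160)*(-88) = -9581/20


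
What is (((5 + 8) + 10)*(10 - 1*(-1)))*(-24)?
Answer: -6072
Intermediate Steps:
(((5 + 8) + 10)*(10 - 1*(-1)))*(-24) = ((13 + 10)*(10 + 1))*(-24) = (23*11)*(-24) = 253*(-24) = -6072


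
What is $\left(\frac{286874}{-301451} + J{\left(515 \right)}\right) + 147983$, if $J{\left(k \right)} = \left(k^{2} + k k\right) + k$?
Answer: $\frac{204669266674}{301451} \approx 6.7895 \cdot 10^{5}$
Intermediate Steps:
$J{\left(k \right)} = k + 2 k^{2}$ ($J{\left(k \right)} = \left(k^{2} + k^{2}\right) + k = 2 k^{2} + k = k + 2 k^{2}$)
$\left(\frac{286874}{-301451} + J{\left(515 \right)}\right) + 147983 = \left(\frac{286874}{-301451} + 515 \left(1 + 2 \cdot 515\right)\right) + 147983 = \left(286874 \left(- \frac{1}{301451}\right) + 515 \left(1 + 1030\right)\right) + 147983 = \left(- \frac{286874}{301451} + 515 \cdot 1031\right) + 147983 = \left(- \frac{286874}{301451} + 530965\right) + 147983 = \frac{160059643341}{301451} + 147983 = \frac{204669266674}{301451}$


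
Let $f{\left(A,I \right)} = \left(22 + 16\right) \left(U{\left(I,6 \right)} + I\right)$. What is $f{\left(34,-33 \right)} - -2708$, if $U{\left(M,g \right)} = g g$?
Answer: $2822$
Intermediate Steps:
$U{\left(M,g \right)} = g^{2}$
$f{\left(A,I \right)} = 1368 + 38 I$ ($f{\left(A,I \right)} = \left(22 + 16\right) \left(6^{2} + I\right) = 38 \left(36 + I\right) = 1368 + 38 I$)
$f{\left(34,-33 \right)} - -2708 = \left(1368 + 38 \left(-33\right)\right) - -2708 = \left(1368 - 1254\right) + 2708 = 114 + 2708 = 2822$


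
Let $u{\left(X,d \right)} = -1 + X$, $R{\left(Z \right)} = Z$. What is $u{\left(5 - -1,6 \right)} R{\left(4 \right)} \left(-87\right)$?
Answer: $-1740$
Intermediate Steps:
$u{\left(5 - -1,6 \right)} R{\left(4 \right)} \left(-87\right) = \left(-1 + \left(5 - -1\right)\right) 4 \left(-87\right) = \left(-1 + \left(5 + 1\right)\right) 4 \left(-87\right) = \left(-1 + 6\right) 4 \left(-87\right) = 5 \cdot 4 \left(-87\right) = 20 \left(-87\right) = -1740$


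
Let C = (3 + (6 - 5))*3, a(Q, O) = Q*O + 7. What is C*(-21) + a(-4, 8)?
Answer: -277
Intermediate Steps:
a(Q, O) = 7 + O*Q (a(Q, O) = O*Q + 7 = 7 + O*Q)
C = 12 (C = (3 + 1)*3 = 4*3 = 12)
C*(-21) + a(-4, 8) = 12*(-21) + (7 + 8*(-4)) = -252 + (7 - 32) = -252 - 25 = -277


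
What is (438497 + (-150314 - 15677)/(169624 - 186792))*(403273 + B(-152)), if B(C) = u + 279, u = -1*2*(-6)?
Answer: 26190894772273/148 ≈ 1.7697e+11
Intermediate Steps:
u = 12 (u = -2*(-6) = 12)
B(C) = 291 (B(C) = 12 + 279 = 291)
(438497 + (-150314 - 15677)/(169624 - 186792))*(403273 + B(-152)) = (438497 + (-150314 - 15677)/(169624 - 186792))*(403273 + 291) = (438497 - 165991/(-17168))*403564 = (438497 - 165991*(-1/17168))*403564 = (438497 + 165991/17168)*403564 = (7528282487/17168)*403564 = 26190894772273/148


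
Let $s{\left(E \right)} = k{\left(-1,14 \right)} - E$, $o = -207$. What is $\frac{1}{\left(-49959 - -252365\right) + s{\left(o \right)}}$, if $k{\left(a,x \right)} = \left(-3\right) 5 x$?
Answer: $\frac{1}{202403} \approx 4.9406 \cdot 10^{-6}$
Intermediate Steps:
$k{\left(a,x \right)} = - 15 x$
$s{\left(E \right)} = -210 - E$ ($s{\left(E \right)} = \left(-15\right) 14 - E = -210 - E$)
$\frac{1}{\left(-49959 - -252365\right) + s{\left(o \right)}} = \frac{1}{\left(-49959 - -252365\right) - 3} = \frac{1}{\left(-49959 + 252365\right) + \left(-210 + 207\right)} = \frac{1}{202406 - 3} = \frac{1}{202403}$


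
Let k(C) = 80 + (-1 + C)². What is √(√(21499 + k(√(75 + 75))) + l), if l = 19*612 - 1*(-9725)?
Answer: √(21353 + √10*√(2173 - √6)) ≈ 146.63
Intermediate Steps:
l = 21353 (l = 11628 + 9725 = 21353)
√(√(21499 + k(√(75 + 75))) + l) = √(√(21499 + (80 + (-1 + √(75 + 75))²)) + 21353) = √(√(21499 + (80 + (-1 + √150)²)) + 21353) = √(√(21499 + (80 + (-1 + 5*√6)²)) + 21353) = √(√(21579 + (-1 + 5*√6)²) + 21353) = √(21353 + √(21579 + (-1 + 5*√6)²))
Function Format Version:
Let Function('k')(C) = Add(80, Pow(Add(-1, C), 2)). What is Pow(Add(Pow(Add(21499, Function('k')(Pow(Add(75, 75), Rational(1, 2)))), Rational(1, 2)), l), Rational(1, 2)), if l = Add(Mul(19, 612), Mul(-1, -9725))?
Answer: Pow(Add(21353, Mul(Pow(10, Rational(1, 2)), Pow(Add(2173, Mul(-1, Pow(6, Rational(1, 2)))), Rational(1, 2)))), Rational(1, 2)) ≈ 146.63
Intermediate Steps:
l = 21353 (l = Add(11628, 9725) = 21353)
Pow(Add(Pow(Add(21499, Function('k')(Pow(Add(75, 75), Rational(1, 2)))), Rational(1, 2)), l), Rational(1, 2)) = Pow(Add(Pow(Add(21499, Add(80, Pow(Add(-1, Pow(Add(75, 75), Rational(1, 2))), 2))), Rational(1, 2)), 21353), Rational(1, 2)) = Pow(Add(Pow(Add(21499, Add(80, Pow(Add(-1, Pow(150, Rational(1, 2))), 2))), Rational(1, 2)), 21353), Rational(1, 2)) = Pow(Add(Pow(Add(21499, Add(80, Pow(Add(-1, Mul(5, Pow(6, Rational(1, 2)))), 2))), Rational(1, 2)), 21353), Rational(1, 2)) = Pow(Add(Pow(Add(21579, Pow(Add(-1, Mul(5, Pow(6, Rational(1, 2)))), 2)), Rational(1, 2)), 21353), Rational(1, 2)) = Pow(Add(21353, Pow(Add(21579, Pow(Add(-1, Mul(5, Pow(6, Rational(1, 2)))), 2)), Rational(1, 2))), Rational(1, 2))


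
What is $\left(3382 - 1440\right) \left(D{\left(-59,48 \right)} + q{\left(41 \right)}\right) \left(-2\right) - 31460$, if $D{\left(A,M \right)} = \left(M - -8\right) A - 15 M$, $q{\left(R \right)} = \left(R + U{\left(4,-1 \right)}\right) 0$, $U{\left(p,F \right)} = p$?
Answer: $15597756$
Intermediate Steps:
$q{\left(R \right)} = 0$ ($q{\left(R \right)} = \left(R + 4\right) 0 = \left(4 + R\right) 0 = 0$)
$D{\left(A,M \right)} = - 15 M + A \left(8 + M\right)$ ($D{\left(A,M \right)} = \left(M + 8\right) A - 15 M = \left(8 + M\right) A - 15 M = A \left(8 + M\right) - 15 M = - 15 M + A \left(8 + M\right)$)
$\left(3382 - 1440\right) \left(D{\left(-59,48 \right)} + q{\left(41 \right)}\right) \left(-2\right) - 31460 = \left(3382 - 1440\right) \left(\left(\left(-15\right) 48 + 8 \left(-59\right) - 2832\right) + 0\right) \left(-2\right) - 31460 = 1942 \left(\left(-720 - 472 - 2832\right) + 0\right) \left(-2\right) - 31460 = 1942 \left(-4024 + 0\right) \left(-2\right) - 31460 = 1942 \left(-4024\right) \left(-2\right) - 31460 = \left(-7814608\right) \left(-2\right) - 31460 = 15629216 - 31460 = 15597756$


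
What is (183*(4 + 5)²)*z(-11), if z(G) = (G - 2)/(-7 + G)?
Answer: 21411/2 ≈ 10706.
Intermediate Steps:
z(G) = (-2 + G)/(-7 + G)
(183*(4 + 5)²)*z(-11) = (183*(4 + 5)²)*((-2 - 11)/(-7 - 11)) = (183*9²)*(-13/(-18)) = (183*81)*(-1/18*(-13)) = 14823*(13/18) = 21411/2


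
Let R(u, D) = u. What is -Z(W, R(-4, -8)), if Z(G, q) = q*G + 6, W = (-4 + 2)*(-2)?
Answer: 10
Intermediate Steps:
W = 4 (W = -2*(-2) = 4)
Z(G, q) = 6 + G*q (Z(G, q) = G*q + 6 = 6 + G*q)
-Z(W, R(-4, -8)) = -(6 + 4*(-4)) = -(6 - 16) = -1*(-10) = 10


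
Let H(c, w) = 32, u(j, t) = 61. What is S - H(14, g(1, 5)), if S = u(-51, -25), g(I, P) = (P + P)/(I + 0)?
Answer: 29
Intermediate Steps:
g(I, P) = 2*P/I (g(I, P) = (2*P)/I = 2*P/I)
S = 61
S - H(14, g(1, 5)) = 61 - 1*32 = 61 - 32 = 29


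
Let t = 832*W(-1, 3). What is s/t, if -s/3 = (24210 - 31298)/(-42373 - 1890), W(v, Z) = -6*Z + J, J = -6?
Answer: 443/18413408 ≈ 2.4059e-5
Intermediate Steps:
W(v, Z) = -6 - 6*Z (W(v, Z) = -6*Z - 6 = -6 - 6*Z)
s = -21264/44263 (s = -3*(24210 - 31298)/(-42373 - 1890) = -(-21264)/(-44263) = -(-21264)*(-1)/44263 = -3*7088/44263 = -21264/44263 ≈ -0.48040)
t = -19968 (t = 832*(-6 - 6*3) = 832*(-6 - 18) = 832*(-24) = -19968)
s/t = -21264/44263/(-19968) = -21264/44263*(-1/19968) = 443/18413408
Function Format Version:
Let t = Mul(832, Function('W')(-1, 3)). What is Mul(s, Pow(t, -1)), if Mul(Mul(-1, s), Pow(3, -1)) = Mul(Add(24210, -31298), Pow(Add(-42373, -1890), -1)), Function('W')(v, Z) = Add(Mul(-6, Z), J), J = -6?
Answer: Rational(443, 18413408) ≈ 2.4059e-5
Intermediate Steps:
Function('W')(v, Z) = Add(-6, Mul(-6, Z)) (Function('W')(v, Z) = Add(Mul(-6, Z), -6) = Add(-6, Mul(-6, Z)))
s = Rational(-21264, 44263) (s = Mul(-3, Mul(Add(24210, -31298), Pow(Add(-42373, -1890), -1))) = Mul(-3, Mul(-7088, Pow(-44263, -1))) = Mul(-3, Mul(-7088, Rational(-1, 44263))) = Mul(-3, Rational(7088, 44263)) = Rational(-21264, 44263) ≈ -0.48040)
t = -19968 (t = Mul(832, Add(-6, Mul(-6, 3))) = Mul(832, Add(-6, -18)) = Mul(832, -24) = -19968)
Mul(s, Pow(t, -1)) = Mul(Rational(-21264, 44263), Pow(-19968, -1)) = Mul(Rational(-21264, 44263), Rational(-1, 19968)) = Rational(443, 18413408)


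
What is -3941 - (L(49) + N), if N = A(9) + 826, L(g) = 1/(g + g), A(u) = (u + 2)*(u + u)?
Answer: -486571/98 ≈ -4965.0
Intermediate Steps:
A(u) = 2*u*(2 + u) (A(u) = (2 + u)*(2*u) = 2*u*(2 + u))
L(g) = 1/(2*g)
N = 1024 (N = 2*9*(2 + 9) + 826 = 2*9*11 + 826 = 198 + 826 = 1024)
-3941 - (L(49) + N) = -3941 - ((1/2)/49 + 1024) = -3941 - ((1/2)*(1/49) + 1024) = -3941 - (1/98 + 1024) = -3941 - 1*100353/98 = -3941 - 100353/98 = -486571/98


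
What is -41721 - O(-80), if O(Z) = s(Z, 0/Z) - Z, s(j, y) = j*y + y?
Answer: -41801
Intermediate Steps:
s(j, y) = y + j*y
O(Z) = -Z (O(Z) = (0/Z)*(1 + Z) - Z = 0*(1 + Z) - Z = 0 - Z = -Z)
-41721 - O(-80) = -41721 - (-1)*(-80) = -41721 - 1*80 = -41721 - 80 = -41801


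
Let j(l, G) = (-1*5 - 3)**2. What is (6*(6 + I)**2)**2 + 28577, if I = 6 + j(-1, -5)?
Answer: 1201066913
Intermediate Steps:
j(l, G) = 64 (j(l, G) = (-5 - 3)**2 = (-8)**2 = 64)
I = 70 (I = 6 + 64 = 70)
(6*(6 + I)**2)**2 + 28577 = (6*(6 + 70)**2)**2 + 28577 = (6*76**2)**2 + 28577 = (6*5776)**2 + 28577 = 34656**2 + 28577 = 1201038336 + 28577 = 1201066913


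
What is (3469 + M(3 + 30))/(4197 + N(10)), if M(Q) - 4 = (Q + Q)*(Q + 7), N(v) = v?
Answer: 6113/4207 ≈ 1.4531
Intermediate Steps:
M(Q) = 4 + 2*Q*(7 + Q) (M(Q) = 4 + (Q + Q)*(Q + 7) = 4 + (2*Q)*(7 + Q) = 4 + 2*Q*(7 + Q))
(3469 + M(3 + 30))/(4197 + N(10)) = (3469 + (4 + 2*(3 + 30)**2 + 14*(3 + 30)))/(4197 + 10) = (3469 + (4 + 2*33**2 + 14*33))/4207 = (3469 + (4 + 2*1089 + 462))*(1/4207) = (3469 + (4 + 2178 + 462))*(1/4207) = (3469 + 2644)*(1/4207) = 6113*(1/4207) = 6113/4207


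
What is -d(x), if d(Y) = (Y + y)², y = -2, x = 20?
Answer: -324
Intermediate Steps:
d(Y) = (-2 + Y)² (d(Y) = (Y - 2)² = (-2 + Y)²)
-d(x) = -(-2 + 20)² = -1*18² = -1*324 = -324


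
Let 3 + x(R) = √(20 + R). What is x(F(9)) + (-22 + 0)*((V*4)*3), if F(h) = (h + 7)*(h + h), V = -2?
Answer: 525 + 2*√77 ≈ 542.55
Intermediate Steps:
F(h) = 2*h*(7 + h) (F(h) = (7 + h)*(2*h) = 2*h*(7 + h))
x(R) = -3 + √(20 + R)
x(F(9)) + (-22 + 0)*((V*4)*3) = (-3 + √(20 + 2*9*(7 + 9))) + (-22 + 0)*(-2*4*3) = (-3 + √(20 + 2*9*16)) - (-176)*3 = (-3 + √(20 + 288)) - 22*(-24) = (-3 + √308) + 528 = (-3 + 2*√77) + 528 = 525 + 2*√77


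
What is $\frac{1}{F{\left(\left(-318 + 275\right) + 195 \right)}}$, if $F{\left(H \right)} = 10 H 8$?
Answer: $\frac{1}{12160} \approx 8.2237 \cdot 10^{-5}$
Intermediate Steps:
$F{\left(H \right)} = 80 H$
$\frac{1}{F{\left(\left(-318 + 275\right) + 195 \right)}} = \frac{1}{80 \left(\left(-318 + 275\right) + 195\right)} = \frac{1}{80 \left(-43 + 195\right)} = \frac{1}{80 \cdot 152} = \frac{1}{12160}$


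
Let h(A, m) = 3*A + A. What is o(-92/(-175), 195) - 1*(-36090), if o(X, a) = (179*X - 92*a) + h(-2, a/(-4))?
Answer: 3191318/175 ≈ 18236.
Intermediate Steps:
h(A, m) = 4*A
o(X, a) = -8 - 92*a + 179*X (o(X, a) = (179*X - 92*a) + 4*(-2) = (-92*a + 179*X) - 8 = -8 - 92*a + 179*X)
o(-92/(-175), 195) - 1*(-36090) = (-8 - 92*195 + 179*(-92/(-175))) - 1*(-36090) = (-8 - 17940 + 179*(-92*(-1/175))) + 36090 = (-8 - 17940 + 179*(92/175)) + 36090 = (-8 - 17940 + 16468/175) + 36090 = -3124432/175 + 36090 = 3191318/175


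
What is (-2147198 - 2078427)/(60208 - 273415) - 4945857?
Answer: -1054487107774/213207 ≈ -4.9458e+6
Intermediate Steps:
(-2147198 - 2078427)/(60208 - 273415) - 4945857 = -4225625/(-213207) - 4945857 = -4225625*(-1/213207) - 4945857 = 4225625/213207 - 4945857 = -1054487107774/213207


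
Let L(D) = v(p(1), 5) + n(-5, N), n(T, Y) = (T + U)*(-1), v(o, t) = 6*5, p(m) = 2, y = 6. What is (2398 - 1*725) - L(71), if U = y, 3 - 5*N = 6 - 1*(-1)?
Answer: 1644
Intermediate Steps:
N = -⅘ (N = ⅗ - (6 - 1*(-1))/5 = ⅗ - (6 + 1)/5 = ⅗ - ⅕*7 = ⅗ - 7/5 = -⅘ ≈ -0.80000)
U = 6
v(o, t) = 30
n(T, Y) = -6 - T (n(T, Y) = (T + 6)*(-1) = (6 + T)*(-1) = -6 - T)
L(D) = 29 (L(D) = 30 + (-6 - 1*(-5)) = 30 + (-6 + 5) = 30 - 1 = 29)
(2398 - 1*725) - L(71) = (2398 - 1*725) - 1*29 = (2398 - 725) - 29 = 1673 - 29 = 1644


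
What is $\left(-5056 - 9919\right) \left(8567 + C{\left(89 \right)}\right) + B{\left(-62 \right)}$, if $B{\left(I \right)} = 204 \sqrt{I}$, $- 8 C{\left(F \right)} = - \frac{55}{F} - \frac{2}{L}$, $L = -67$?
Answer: $- \frac{6120038033125}{47704} + 204 i \sqrt{62} \approx -1.2829 \cdot 10^{8} + 1606.3 i$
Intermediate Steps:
$C{\left(F \right)} = - \frac{1}{268} + \frac{55}{8 F}$ ($C{\left(F \right)} = - \frac{- \frac{55}{F} - \frac{2}{-67}}{8} = - \frac{- \frac{55}{F} - - \frac{2}{67}}{8} = - \frac{- \frac{55}{F} + \frac{2}{67}}{8} = - \frac{\frac{2}{67} - \frac{55}{F}}{8} = - \frac{1}{268} + \frac{55}{8 F}$)
$\left(-5056 - 9919\right) \left(8567 + C{\left(89 \right)}\right) + B{\left(-62 \right)} = \left(-5056 - 9919\right) \left(8567 + \frac{3685 - 178}{536 \cdot 89}\right) + 204 \sqrt{-62} = - 14975 \left(8567 + \frac{1}{536} \cdot \frac{1}{89} \left(3685 - 178\right)\right) + 204 i \sqrt{62} = - 14975 \left(8567 + \frac{1}{536} \cdot \frac{1}{89} \cdot 3507\right) + 204 i \sqrt{62} = - 14975 \left(8567 + \frac{3507}{47704}\right) + 204 i \sqrt{62} = \left(-14975\right) \frac{408683675}{47704} + 204 i \sqrt{62} = - \frac{6120038033125}{47704} + 204 i \sqrt{62}$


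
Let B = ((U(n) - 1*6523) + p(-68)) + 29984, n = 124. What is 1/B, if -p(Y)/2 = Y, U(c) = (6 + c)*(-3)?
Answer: 1/23207 ≈ 4.3090e-5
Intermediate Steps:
U(c) = -18 - 3*c
p(Y) = -2*Y
B = 23207 (B = (((-18 - 3*124) - 1*6523) - 2*(-68)) + 29984 = (((-18 - 372) - 6523) + 136) + 29984 = ((-390 - 6523) + 136) + 29984 = (-6913 + 136) + 29984 = -6777 + 29984 = 23207)
1/B = 1/23207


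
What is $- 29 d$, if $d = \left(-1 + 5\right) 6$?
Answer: $-696$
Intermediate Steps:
$d = 24$ ($d = 4 \cdot 6 = 24$)
$- 29 d = \left(-29\right) 24 = -696$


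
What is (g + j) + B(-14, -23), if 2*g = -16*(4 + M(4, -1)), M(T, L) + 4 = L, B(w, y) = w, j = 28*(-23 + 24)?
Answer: 22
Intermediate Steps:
j = 28 (j = 28*1 = 28)
M(T, L) = -4 + L
g = 8 (g = (-16*(4 + (-4 - 1)))/2 = (-16*(4 - 5))/2 = (-16*(-1))/2 = (½)*16 = 8)
(g + j) + B(-14, -23) = (8 + 28) - 14 = 36 - 14 = 22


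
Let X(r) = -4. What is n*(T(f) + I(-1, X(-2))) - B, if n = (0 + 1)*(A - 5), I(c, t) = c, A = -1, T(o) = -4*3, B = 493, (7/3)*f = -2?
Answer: -415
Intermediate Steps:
f = -6/7 (f = (3/7)*(-2) = -6/7 ≈ -0.85714)
T(o) = -12
n = -6 (n = (0 + 1)*(-1 - 5) = 1*(-6) = -6)
n*(T(f) + I(-1, X(-2))) - B = -6*(-12 - 1) - 1*493 = -6*(-13) - 493 = 78 - 493 = -415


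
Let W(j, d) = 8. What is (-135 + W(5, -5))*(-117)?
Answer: 14859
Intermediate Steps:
(-135 + W(5, -5))*(-117) = (-135 + 8)*(-117) = -127*(-117) = 14859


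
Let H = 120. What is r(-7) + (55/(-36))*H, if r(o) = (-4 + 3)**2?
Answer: -547/3 ≈ -182.33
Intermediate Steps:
r(o) = 1 (r(o) = (-1)**2 = 1)
r(-7) + (55/(-36))*H = 1 + (55/(-36))*120 = 1 + (55*(-1/36))*120 = 1 - 55/36*120 = 1 - 550/3 = -547/3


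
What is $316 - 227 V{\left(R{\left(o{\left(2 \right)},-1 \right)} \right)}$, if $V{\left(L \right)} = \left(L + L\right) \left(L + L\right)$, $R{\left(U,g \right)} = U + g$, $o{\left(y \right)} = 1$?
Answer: $316$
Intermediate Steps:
$V{\left(L \right)} = 4 L^{2}$ ($V{\left(L \right)} = 2 L 2 L = 4 L^{2}$)
$316 - 227 V{\left(R{\left(o{\left(2 \right)},-1 \right)} \right)} = 316 - 227 \cdot 4 \left(1 - 1\right)^{2} = 316 - 227 \cdot 4 \cdot 0^{2} = 316 - 227 \cdot 4 \cdot 0 = 316 - 0 = 316 + 0 = 316$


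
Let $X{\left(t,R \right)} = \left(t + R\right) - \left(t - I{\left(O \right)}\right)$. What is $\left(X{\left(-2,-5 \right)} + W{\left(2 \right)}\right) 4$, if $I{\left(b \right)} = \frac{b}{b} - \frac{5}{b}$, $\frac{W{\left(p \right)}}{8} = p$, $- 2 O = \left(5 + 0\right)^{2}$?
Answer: $\frac{248}{5} \approx 49.6$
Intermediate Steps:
$O = - \frac{25}{2}$ ($O = - \frac{\left(5 + 0\right)^{2}}{2} = - \frac{5^{2}}{2} = \left(- \frac{1}{2}\right) 25 = - \frac{25}{2} \approx -12.5$)
$W{\left(p \right)} = 8 p$
$I{\left(b \right)} = 1 - \frac{5}{b}$
$X{\left(t,R \right)} = \frac{7}{5} + R$ ($X{\left(t,R \right)} = \left(t + R\right) - \left(t - \frac{-5 - \frac{25}{2}}{- \frac{25}{2}}\right) = \left(R + t\right) - \left(- \frac{7}{5} + t\right) = \frac{7}{5} + R$)
$\left(X{\left(-2,-5 \right)} + W{\left(2 \right)}\right) 4 = \left(\left(\frac{7}{5} - 5\right) + 8 \cdot 2\right) 4 = \left(- \frac{18}{5} + 16\right) 4 = \frac{62}{5} \cdot 4 = \frac{248}{5}$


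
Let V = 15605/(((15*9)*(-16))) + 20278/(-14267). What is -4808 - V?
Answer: -29580070549/6163344 ≈ -4799.4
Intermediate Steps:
V = -53287403/6163344 (V = 15605/((135*(-16))) + 20278*(-1/14267) = 15605/(-2160) - 20278/14267 = 15605*(-1/2160) - 20278/14267 = -3121/432 - 20278/14267 = -53287403/6163344 ≈ -8.6459)
-4808 - V = -4808 - 1*(-53287403/6163344) = -4808 + 53287403/6163344 = -29580070549/6163344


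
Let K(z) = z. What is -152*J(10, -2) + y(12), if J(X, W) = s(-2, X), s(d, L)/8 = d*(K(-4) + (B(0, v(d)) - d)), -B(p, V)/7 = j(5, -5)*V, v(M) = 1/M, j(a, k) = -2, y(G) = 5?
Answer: -21883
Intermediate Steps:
B(p, V) = 14*V (B(p, V) = -(-14)*V = 14*V)
s(d, L) = 8*d*(-4 - d + 14/d) (s(d, L) = 8*(d*(-4 + (14/d - d))) = 8*(d*(-4 + (-d + 14/d))) = 8*(d*(-4 - d + 14/d)) = 8*d*(-4 - d + 14/d))
J(X, W) = 144 (J(X, W) = 112 - 8*(-2)*(4 - 2) = 112 - 8*(-2)*2 = 112 + 32 = 144)
-152*J(10, -2) + y(12) = -152*144 + 5 = -21888 + 5 = -21883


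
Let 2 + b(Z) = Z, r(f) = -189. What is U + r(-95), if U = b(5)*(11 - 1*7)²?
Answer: -141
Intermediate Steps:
b(Z) = -2 + Z
U = 48 (U = (-2 + 5)*(11 - 1*7)² = 3*(11 - 7)² = 3*4² = 3*16 = 48)
U + r(-95) = 48 - 189 = -141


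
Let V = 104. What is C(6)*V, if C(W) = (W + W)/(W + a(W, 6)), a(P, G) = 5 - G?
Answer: 1248/5 ≈ 249.60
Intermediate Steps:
C(W) = 2*W/(-1 + W) (C(W) = (W + W)/(W + (5 - 1*6)) = (2*W)/(W + (5 - 6)) = (2*W)/(W - 1) = (2*W)/(-1 + W) = 2*W/(-1 + W))
C(6)*V = (2*6/(-1 + 6))*104 = (2*6/5)*104 = (2*6*(1/5))*104 = (12/5)*104 = 1248/5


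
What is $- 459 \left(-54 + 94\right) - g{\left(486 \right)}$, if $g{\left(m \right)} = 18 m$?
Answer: $-27108$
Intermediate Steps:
$- 459 \left(-54 + 94\right) - g{\left(486 \right)} = - 459 \left(-54 + 94\right) - 18 \cdot 486 = \left(-459\right) 40 - 8748 = -18360 - 8748 = -27108$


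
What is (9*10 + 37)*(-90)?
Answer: -11430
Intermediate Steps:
(9*10 + 37)*(-90) = (90 + 37)*(-90) = 127*(-90) = -11430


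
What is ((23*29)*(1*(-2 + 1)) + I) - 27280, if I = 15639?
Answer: -12308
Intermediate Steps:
((23*29)*(1*(-2 + 1)) + I) - 27280 = ((23*29)*(1*(-2 + 1)) + 15639) - 27280 = (667*(1*(-1)) + 15639) - 27280 = (667*(-1) + 15639) - 27280 = (-667 + 15639) - 27280 = 14972 - 27280 = -12308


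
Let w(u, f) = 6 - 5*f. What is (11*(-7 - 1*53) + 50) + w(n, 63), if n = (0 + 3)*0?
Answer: -919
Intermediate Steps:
n = 0 (n = 3*0 = 0)
(11*(-7 - 1*53) + 50) + w(n, 63) = (11*(-7 - 1*53) + 50) + (6 - 5*63) = (11*(-7 - 53) + 50) + (6 - 315) = (11*(-60) + 50) - 309 = (-660 + 50) - 309 = -610 - 309 = -919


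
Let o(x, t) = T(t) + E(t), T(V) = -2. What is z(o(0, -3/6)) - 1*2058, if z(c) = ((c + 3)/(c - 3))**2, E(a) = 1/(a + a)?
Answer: -2058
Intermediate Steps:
E(a) = 1/(2*a)
o(x, t) = -2 + 1/(2*t)
z(c) = (3 + c)**2/(-3 + c)**2 (z(c) = ((3 + c)/(-3 + c))**2 = (3 + c)**2/(-3 + c)**2)
z(o(0, -3/6)) - 1*2058 = (3 + (-2 + 1/(2*((-3/6)))))**2/(-3 + (-2 + 1/(2*((-3/6)))))**2 - 1*2058 = (3 + (-2 + 1/(2*((-3*1/6)))))**2/(-3 + (-2 + 1/(2*((-3*1/6)))))**2 - 2058 = (3 + (-2 + 1/(2*(-1/2))))**2/(-3 + (-2 + 1/(2*(-1/2))))**2 - 2058 = (3 + (-2 + (1/2)*(-2)))**2/(-3 + (-2 + (1/2)*(-2)))**2 - 2058 = (3 + (-2 - 1))**2/(-3 + (-2 - 1))**2 - 2058 = (3 - 3)**2/(-3 - 3)**2 - 2058 = 0**2/(-6)**2 - 2058 = (1/36)*0 - 2058 = 0 - 2058 = -2058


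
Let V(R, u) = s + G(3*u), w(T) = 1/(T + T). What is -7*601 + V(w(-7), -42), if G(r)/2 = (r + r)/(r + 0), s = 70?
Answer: -4133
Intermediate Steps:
G(r) = 4 (G(r) = 2*((r + r)/(r + 0)) = 2*((2*r)/r) = 2*2 = 4)
w(T) = 1/(2*T)
V(R, u) = 74 (V(R, u) = 70 + 4 = 74)
-7*601 + V(w(-7), -42) = -7*601 + 74 = -4207 + 74 = -4133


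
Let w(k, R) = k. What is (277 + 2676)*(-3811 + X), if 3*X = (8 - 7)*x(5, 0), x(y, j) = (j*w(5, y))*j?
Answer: -11253883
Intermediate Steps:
x(y, j) = 5*j² (x(y, j) = (j*5)*j = (5*j)*j = 5*j²)
X = 0 (X = ((8 - 7)*(5*0²))/3 = (1*(5*0))/3 = (1*0)/3 = (⅓)*0 = 0)
(277 + 2676)*(-3811 + X) = (277 + 2676)*(-3811 + 0) = 2953*(-3811) = -11253883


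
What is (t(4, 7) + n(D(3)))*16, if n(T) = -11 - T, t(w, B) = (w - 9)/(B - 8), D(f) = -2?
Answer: -64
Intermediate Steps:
t(w, B) = (-9 + w)/(-8 + B)
(t(4, 7) + n(D(3)))*16 = ((-9 + 4)/(-8 + 7) + (-11 - 1*(-2)))*16 = (-5/(-1) + (-11 + 2))*16 = (-1*(-5) - 9)*16 = (5 - 9)*16 = -4*16 = -64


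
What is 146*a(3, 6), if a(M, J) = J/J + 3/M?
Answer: 292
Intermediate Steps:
a(M, J) = 1 + 3/M
146*a(3, 6) = 146*((3 + 3)/3) = 146*((⅓)*6) = 146*2 = 292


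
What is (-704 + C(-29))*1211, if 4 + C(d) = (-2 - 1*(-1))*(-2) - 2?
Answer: -857388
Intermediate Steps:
C(d) = -4 (C(d) = -4 + ((-2 - 1*(-1))*(-2) - 2) = -4 + ((-2 + 1)*(-2) - 2) = -4 + (-1*(-2) - 2) = -4 + (2 - 2) = -4 + 0 = -4)
(-704 + C(-29))*1211 = (-704 - 4)*1211 = -708*1211 = -857388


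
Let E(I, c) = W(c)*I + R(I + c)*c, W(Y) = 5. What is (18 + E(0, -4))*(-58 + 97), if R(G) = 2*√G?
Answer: 702 - 624*I ≈ 702.0 - 624.0*I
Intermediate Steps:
E(I, c) = 5*I + 2*c*√(I + c) (E(I, c) = 5*I + (2*√(I + c))*c = 5*I + 2*c*√(I + c))
(18 + E(0, -4))*(-58 + 97) = (18 + (5*0 + 2*(-4)*√(0 - 4)))*(-58 + 97) = (18 + (0 + 2*(-4)*√(-4)))*39 = (18 + (0 + 2*(-4)*(2*I)))*39 = (18 + (0 - 16*I))*39 = (18 - 16*I)*39 = 702 - 624*I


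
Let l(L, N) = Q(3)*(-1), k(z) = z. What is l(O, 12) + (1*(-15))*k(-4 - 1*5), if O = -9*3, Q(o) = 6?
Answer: 129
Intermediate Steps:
O = -27
l(L, N) = -6 (l(L, N) = 6*(-1) = -6)
l(O, 12) + (1*(-15))*k(-4 - 1*5) = -6 + (1*(-15))*(-4 - 1*5) = -6 - 15*(-4 - 5) = -6 - 15*(-9) = -6 + 135 = 129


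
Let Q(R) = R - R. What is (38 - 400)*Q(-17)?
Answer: 0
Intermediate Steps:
Q(R) = 0
(38 - 400)*Q(-17) = (38 - 400)*0 = -362*0 = 0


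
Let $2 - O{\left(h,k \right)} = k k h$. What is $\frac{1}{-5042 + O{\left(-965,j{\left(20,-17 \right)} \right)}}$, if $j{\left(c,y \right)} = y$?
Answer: $\frac{1}{273845} \approx 3.6517 \cdot 10^{-6}$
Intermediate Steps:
$O{\left(h,k \right)} = 2 - h k^{2}$ ($O{\left(h,k \right)} = 2 - k k h = 2 - k^{2} h = 2 - h k^{2}$)
$\frac{1}{-5042 + O{\left(-965,j{\left(20,-17 \right)} \right)}} = \frac{1}{-5042 - \left(-2 - 965 \left(-17\right)^{2}\right)} = \frac{1}{-5042 - \left(-2 - 278885\right)} = \frac{1}{-5042 + \left(2 + 278885\right)} = \frac{1}{-5042 + 278887} = \frac{1}{273845}$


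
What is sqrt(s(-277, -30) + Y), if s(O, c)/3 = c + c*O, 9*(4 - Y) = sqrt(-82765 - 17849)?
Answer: sqrt(223596 - I*sqrt(100614))/3 ≈ 157.62 - 0.1118*I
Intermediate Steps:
Y = 4 - I*sqrt(100614)/9 (Y = 4 - sqrt(-82765 - 17849)/9 = 4 - I*sqrt(100614)/9 ≈ 4.0 - 35.244*I)
s(O, c) = 3*c + 3*O*c (s(O, c) = 3*(c + c*O) = 3*(c + O*c) = 3*c + 3*O*c)
sqrt(s(-277, -30) + Y) = sqrt(3*(-30)*(1 - 277) + (4 - I*sqrt(100614)/9)) = sqrt(3*(-30)*(-276) + (4 - I*sqrt(100614)/9)) = sqrt(24840 + (4 - I*sqrt(100614)/9)) = sqrt(24844 - I*sqrt(100614)/9)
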